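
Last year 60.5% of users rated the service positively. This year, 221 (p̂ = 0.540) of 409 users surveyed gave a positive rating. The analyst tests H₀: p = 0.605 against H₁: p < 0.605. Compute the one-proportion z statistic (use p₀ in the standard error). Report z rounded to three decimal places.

z = -2.675

p̂ = 221/409 = 0.54034.
Standard error under H₀: √(0.605×0.395/409) = 0.02417.
z = (0.54034 − 0.605)/0.02417 = -0.06466/0.02417 = -2.675.
p-value = P(Z < -2.675) ≈ 0.0037.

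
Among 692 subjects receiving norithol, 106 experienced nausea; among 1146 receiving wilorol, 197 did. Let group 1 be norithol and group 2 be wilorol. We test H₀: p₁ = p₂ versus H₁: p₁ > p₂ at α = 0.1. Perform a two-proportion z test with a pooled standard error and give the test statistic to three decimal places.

p̂₁ = 106/692 ≈ 0.15318, p̂₂ = 197/1146 ≈ 0.17190.
Pooled p̂ = (106+197)/(692+1146) = 303/1838 = 0.16485.
SE = √(p̂(1−p̂)(1/n₁+1/n₂)) = √(0.16485·0.83515·0.00231769) = √(0.000319091) = 0.01786.
z = (0.15318 − 0.17190)/0.01786 = -0.01872/0.01786 = -1.048.
p-value = P(Z > -1.048) ≈ 0.8527, so at α = 0.1 we fail to reject H₀.

z = -1.048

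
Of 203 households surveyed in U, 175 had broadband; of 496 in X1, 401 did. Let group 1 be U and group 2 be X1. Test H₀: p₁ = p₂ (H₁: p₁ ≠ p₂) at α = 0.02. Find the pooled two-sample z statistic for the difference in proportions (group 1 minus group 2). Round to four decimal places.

z = 1.6894

p̂₁ = 175/203 ≈ 0.862069, p̂₂ = 401/496 ≈ 0.808468.
Pooled p̂ = (175+401)/(203+496) = 576/699 = 0.824034.
SE = √(p̂(1−p̂)(1/n₁+1/n₂)) = √(0.824034·0.175966·0.00694224) = √(0.00100664) = 0.031728.
z = (0.862069 − 0.808468)/0.031728 = 0.053601/0.031728 = 1.6894.
p-value = 2·P(Z > 1.689) ≈ 0.0911. With α = 0.02, fail to reject H₀.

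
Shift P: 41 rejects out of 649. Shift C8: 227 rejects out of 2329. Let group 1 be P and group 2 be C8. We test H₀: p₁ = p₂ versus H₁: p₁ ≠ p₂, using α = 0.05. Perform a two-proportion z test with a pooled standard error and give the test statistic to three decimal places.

z = -2.700

p̂₁ = 41/649 ≈ 0.063174, p̂₂ = 227/2329 ≈ 0.097467.
Pooled p̂ = (41+227)/(649+2329) = 268/2978 = 0.089993.
SE = √(p̂(1−p̂)(1/n₁+1/n₂)) = √(0.089993·0.910007·0.0019702) = √(0.000161349) = 0.012702.
z = (0.063174 − 0.097467)/0.012702 = -0.034293/0.012702 = -2.700.
Two-sided p-value ≈ 2·Φ(−2.700) = 0.0069; since p < α = 0.05, reject H₀.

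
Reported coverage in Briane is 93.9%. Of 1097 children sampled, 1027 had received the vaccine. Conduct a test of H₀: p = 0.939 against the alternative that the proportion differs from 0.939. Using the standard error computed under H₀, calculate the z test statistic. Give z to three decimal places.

z = -0.389

p̂ = 1027/1097 ≈ 0.93619.
Under H₀, SE = √(0.939·0.061/1097) = √(5.22142e-05) = 0.00723.
z = (0.93619 − 0.939)/0.00723 = -0.00281/0.00723 = -0.389.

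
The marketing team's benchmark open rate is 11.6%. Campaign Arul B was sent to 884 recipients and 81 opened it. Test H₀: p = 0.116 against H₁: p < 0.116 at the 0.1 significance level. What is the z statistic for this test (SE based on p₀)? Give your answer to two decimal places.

p̂ = 81/884 = 0.0916.
SE = √(p₀(1−p₀)/n) = √(0.10254/884) = 0.0108.
z = (0.0916 − 0.116)/0.0108 = -0.0244/0.0108 = -2.26.
p-value = P(Z < -2.263) ≈ 0.0118; since p < α = 0.1, reject H₀.

z = -2.26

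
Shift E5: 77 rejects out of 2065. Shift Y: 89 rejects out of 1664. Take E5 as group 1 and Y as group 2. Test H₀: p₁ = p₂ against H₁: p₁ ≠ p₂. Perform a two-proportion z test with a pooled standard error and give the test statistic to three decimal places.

z = -2.384

p̂₁ = 77/2065 = 0.037288, p̂₂ = 89/1664 = 0.053486.
Pooled p̂ = (77+89)/(2065+1664) = 166/3729 = 0.044516.
SE = √(0.0425343 × 0.00108522) = 0.006794.
z = (0.037288 − 0.053486)/0.006794 = -0.016198/0.006794 = -2.384.
Two-sided p-value ≈ 2·Φ(−2.384) = 0.0171.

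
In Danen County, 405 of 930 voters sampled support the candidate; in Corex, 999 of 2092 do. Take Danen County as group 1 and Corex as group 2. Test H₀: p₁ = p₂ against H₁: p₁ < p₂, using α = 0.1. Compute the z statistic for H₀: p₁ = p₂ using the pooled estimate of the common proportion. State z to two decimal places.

p̂₁ = 405/930 ≈ 0.43548, p̂₂ = 999/2092 ≈ 0.47753.
Pooled p̂ = (405+999)/(930+2092) = 1404/3022 = 0.46459.
SE = √(p̂(1−p̂)(1/n₁+1/n₂)) = √(0.46459·0.53541·0.00155328) = √(0.000386373) = 0.01966.
z = (0.43548 − 0.47753)/0.01966 = -0.04205/0.01966 = -2.14.
p-value = P(Z < -2.139) ≈ 0.0162. With α = 0.1, reject H₀.

z = -2.14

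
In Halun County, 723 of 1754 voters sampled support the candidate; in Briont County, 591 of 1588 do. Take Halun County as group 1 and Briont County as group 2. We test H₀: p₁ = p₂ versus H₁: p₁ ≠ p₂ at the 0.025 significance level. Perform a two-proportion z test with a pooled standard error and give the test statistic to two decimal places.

z = 2.37

p̂₁ = 723/1754 ≈ 0.4122, p̂₂ = 591/1588 ≈ 0.3722.
Pooled p̂ = (723+591)/(1754+1588) = 1314/3342 = 0.3932.
SE = √(p̂(1−p̂)(1/n₁+1/n₂)) = √(0.3932·0.6068·0.00119985) = √(0.000286271) = 0.0169.
z = (0.4122 − 0.3722)/0.0169 = 0.0400/0.0169 = 2.37.
p-value = 2·P(Z > 2.366) ≈ 0.0180. With α = 0.025, reject H₀.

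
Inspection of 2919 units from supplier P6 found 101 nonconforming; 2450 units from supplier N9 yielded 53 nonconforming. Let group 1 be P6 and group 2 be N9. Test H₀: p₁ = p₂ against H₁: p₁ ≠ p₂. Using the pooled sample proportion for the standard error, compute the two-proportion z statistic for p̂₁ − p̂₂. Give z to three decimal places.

z = 2.836

p̂₁ = 101/2919 = 0.034601, p̂₂ = 53/2450 = 0.021633.
Pooled p̂ = (101+53)/(2919+2450) = 154/5369 = 0.028683.
SE = √(p̂(1−p̂)(1/n₁+1/n₂)) = √(0.028683·0.971317·0.000750746) = √(2.09161e-05) = 0.004573.
z = (0.034601 − 0.021633)/0.004573 = 0.012968/0.004573 = 2.836.
Two-sided p-value ≈ 2·Φ(−2.836) = 0.0046.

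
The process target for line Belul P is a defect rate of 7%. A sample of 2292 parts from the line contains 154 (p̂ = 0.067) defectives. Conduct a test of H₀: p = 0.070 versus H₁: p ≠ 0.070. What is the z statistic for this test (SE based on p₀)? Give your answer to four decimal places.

p̂ = 154/2292 = 0.0671902.
Standard error under H₀: √(0.07×0.93/2292) = 0.0053295.
z = (0.0671902 − 0.07)/0.0053295 = -0.0028098/0.0053295 = -0.5272.
p-value = 2·P(Z > 0.527) ≈ 0.5980.

z = -0.5272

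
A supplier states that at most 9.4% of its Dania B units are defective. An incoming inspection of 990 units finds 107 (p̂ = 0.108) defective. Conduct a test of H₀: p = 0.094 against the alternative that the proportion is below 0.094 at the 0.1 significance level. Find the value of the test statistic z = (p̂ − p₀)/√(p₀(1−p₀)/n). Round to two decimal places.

z = 1.52

p̂ = 107/990 ≈ 0.1081.
SE = √(p₀(1−p₀)/n) = √(0.085164/990) = 0.0093.
z = (0.1081 − 0.094)/0.0093 = 0.0141/0.0093 = 1.52.
p-value = P(Z < 1.518) ≈ 0.9355. With α = 0.1, fail to reject H₀.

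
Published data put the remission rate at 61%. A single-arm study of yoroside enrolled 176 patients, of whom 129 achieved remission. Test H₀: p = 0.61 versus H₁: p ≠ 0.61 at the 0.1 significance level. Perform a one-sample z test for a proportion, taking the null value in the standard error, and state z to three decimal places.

p̂ = 129/176 ≈ 0.73295.
Standard error under H₀: √(0.61×0.39/176) = 0.03677.
z = (0.73295 − 0.61)/0.03677 = 0.12295/0.03677 = 3.344.
Two-sided p-value ≈ 2·Φ(−3.344) = 0.0008. With α = 0.1, reject H₀.

z = 3.344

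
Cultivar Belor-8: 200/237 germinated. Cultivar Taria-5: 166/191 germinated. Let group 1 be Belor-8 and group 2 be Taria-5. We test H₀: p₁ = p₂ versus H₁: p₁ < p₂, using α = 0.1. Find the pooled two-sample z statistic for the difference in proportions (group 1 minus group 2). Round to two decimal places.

p̂₁ = 200/237 ≈ 0.8439, p̂₂ = 166/191 ≈ 0.8691.
Pooled p̂ = (200+166)/(237+191) = 366/428 = 0.8551.
SE = √(p̂(1−p̂)(1/n₁+1/n₂)) = √(0.8551·0.1449·0.00945501) = √(0.00117124) = 0.0342.
z = (0.8439 − 0.8691)/0.0342 = -0.0252/0.0342 = -0.74.
p-value = P(Z < -0.737) ≈ 0.2305; since p > α = 0.1, fail to reject H₀.

z = -0.74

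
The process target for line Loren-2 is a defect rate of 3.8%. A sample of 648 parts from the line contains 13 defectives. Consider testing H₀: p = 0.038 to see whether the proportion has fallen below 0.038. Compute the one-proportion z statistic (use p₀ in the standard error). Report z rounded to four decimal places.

z = -2.3883

p̂ = 13/648 ≈ 0.0200617.
Under H₀, SE = √(0.038·0.962/648) = √(5.64136e-05) = 0.0075109.
z = (0.0200617 − 0.038)/0.0075109 = -0.0179383/0.0075109 = -2.3883.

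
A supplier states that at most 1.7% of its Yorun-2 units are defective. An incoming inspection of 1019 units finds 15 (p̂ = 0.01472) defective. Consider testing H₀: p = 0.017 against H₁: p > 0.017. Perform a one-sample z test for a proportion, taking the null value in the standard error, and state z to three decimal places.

z = -0.563

p̂ = 15/1019 ≈ 0.01472.
SE = √(p₀(1−p₀)/n) = √(0.016711/1019) = 0.00405.
z = (0.01472 − 0.017)/0.00405 = -0.00228/0.00405 = -0.563.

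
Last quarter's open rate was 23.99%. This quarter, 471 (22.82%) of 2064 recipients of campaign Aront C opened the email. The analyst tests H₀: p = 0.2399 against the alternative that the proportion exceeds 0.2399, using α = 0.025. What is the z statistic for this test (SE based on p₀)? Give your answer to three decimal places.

z = -1.245

p̂ = 471/2064 = 0.22820.
SE = √(p₀(1−p₀)/n) = √(0.18235/2064) = 0.00940.
z = (0.22820 − 0.2399)/0.00940 = -0.01170/0.00940 = -1.245.
p-value = P(Z > -1.245) ≈ 0.8934. With α = 0.025, fail to reject H₀.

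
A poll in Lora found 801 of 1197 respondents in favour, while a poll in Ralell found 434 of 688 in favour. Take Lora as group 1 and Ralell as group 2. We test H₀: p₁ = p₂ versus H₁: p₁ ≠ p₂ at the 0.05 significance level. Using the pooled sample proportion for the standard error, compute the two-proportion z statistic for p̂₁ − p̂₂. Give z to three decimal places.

z = 1.687

p̂₁ = 801/1197 = 0.66917, p̂₂ = 434/688 = 0.63081.
Pooled p̂ = (801+434)/(1197+688) = 1235/1885 = 0.65517.
SE = √(0.225922 × 0.00228891) = 0.02274.
z = (0.66917 − 0.63081)/0.02274 = 0.03836/0.02274 = 1.687.
p-value = 2·P(Z > 1.687) ≈ 0.0916, so at α = 0.05 we fail to reject H₀.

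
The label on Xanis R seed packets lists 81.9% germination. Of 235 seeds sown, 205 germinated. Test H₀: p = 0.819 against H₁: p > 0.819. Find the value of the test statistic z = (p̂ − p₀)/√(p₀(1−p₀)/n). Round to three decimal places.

z = 2.124

p̂ = 205/235 = 0.872340.
SE = √(p₀(1−p₀)/n) = √(0.14824/235) = 0.025116.
z = (0.872340 − 0.819)/0.025116 = 0.053340/0.025116 = 2.124.
p-value = P(Z > 2.124) ≈ 0.0168.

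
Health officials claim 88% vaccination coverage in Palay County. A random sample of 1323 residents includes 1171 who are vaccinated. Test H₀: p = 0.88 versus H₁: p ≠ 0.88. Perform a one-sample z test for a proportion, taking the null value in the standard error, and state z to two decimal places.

p̂ = 1171/1323 ≈ 0.8851.
SE = √(p₀(1−p₀)/n) = √(0.1056/1323) = 0.0089.
z = (0.8851 − 0.88)/0.0089 = 0.0051/0.0089 = 0.57.
p-value = 2·P(Z > 0.572) ≈ 0.5674.

z = 0.57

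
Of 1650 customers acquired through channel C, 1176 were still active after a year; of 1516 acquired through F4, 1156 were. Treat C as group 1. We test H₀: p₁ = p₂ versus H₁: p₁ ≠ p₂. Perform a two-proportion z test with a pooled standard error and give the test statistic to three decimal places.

p̂₁ = 1176/1650 = 0.71273, p̂₂ = 1156/1516 = 0.76253.
Pooled p̂ = (1176+1156)/(1650+1516) = 2332/3166 = 0.73658.
SE = √(p̂(1−p̂)(1/n₁+1/n₂)) = √(0.73658·0.26342·0.00126569) = √(0.000245584) = 0.01567.
z = (0.71273 − 0.76253)/0.01567 = -0.04980/0.01567 = -3.178.
p-value = 2·P(Z > 3.178) ≈ 0.0015.

z = -3.178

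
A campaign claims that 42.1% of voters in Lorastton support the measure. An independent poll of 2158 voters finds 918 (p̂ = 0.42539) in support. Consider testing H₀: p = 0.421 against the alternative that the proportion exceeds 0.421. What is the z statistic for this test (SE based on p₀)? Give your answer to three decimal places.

p̂ = 918/2158 = 0.42539.
Under H₀, SE = √(0.421·0.579/2158) = √(0.000112956) = 0.01063.
z = (0.42539 − 0.421)/0.01063 = 0.00439/0.01063 = 0.413.
p-value = P(Z > 0.413) ≈ 0.3396.

z = 0.413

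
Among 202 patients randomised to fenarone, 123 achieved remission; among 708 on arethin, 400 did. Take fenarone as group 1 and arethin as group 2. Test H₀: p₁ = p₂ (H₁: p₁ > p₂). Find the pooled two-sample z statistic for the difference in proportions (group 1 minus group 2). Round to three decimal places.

p̂₁ = 123/202 ≈ 0.60891, p̂₂ = 400/708 ≈ 0.56497.
Pooled p̂ = (123+400)/(202+708) = 523/910 = 0.57473.
SE = √(p̂(1−p̂)(1/n₁+1/n₂)) = √(0.57473·0.42527·0.00636292) = √(0.0015552) = 0.03944.
z = (0.60891 − 0.56497)/0.03944 = 0.04394/0.03944 = 1.114.
p-value = P(Z > 1.114) ≈ 0.1326.

z = 1.114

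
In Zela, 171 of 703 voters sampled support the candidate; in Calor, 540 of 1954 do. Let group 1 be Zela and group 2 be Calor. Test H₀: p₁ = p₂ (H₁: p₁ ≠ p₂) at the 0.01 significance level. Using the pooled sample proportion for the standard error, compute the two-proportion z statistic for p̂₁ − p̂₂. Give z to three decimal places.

z = -1.701

p̂₁ = 171/703 = 0.24324, p̂₂ = 540/1954 = 0.27636.
Pooled p̂ = (171+540)/(703+1954) = 711/2657 = 0.26760.
SE = √(p̂(1−p̂)(1/n₁+1/n₂)) = √(0.26760·0.73240·0.00193425) = √(0.000379089) = 0.01947.
z = (0.24324 − 0.27636)/0.01947 = -0.03312/0.01947 = -1.701.
Two-sided p-value ≈ 2·Φ(−1.701) = 0.0890; since p > α = 0.01, fail to reject H₀.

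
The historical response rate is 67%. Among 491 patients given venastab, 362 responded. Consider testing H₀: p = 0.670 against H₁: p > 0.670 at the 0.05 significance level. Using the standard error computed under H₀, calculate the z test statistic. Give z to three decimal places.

p̂ = 362/491 = 0.73727.
Standard error under H₀: √(0.67×0.33/491) = 0.02122.
z = (0.73727 − 0.67)/0.02122 = 0.06727/0.02122 = 3.170.
p-value = P(Z > 3.170) ≈ 0.0008, so at α = 0.05 we reject H₀.

z = 3.170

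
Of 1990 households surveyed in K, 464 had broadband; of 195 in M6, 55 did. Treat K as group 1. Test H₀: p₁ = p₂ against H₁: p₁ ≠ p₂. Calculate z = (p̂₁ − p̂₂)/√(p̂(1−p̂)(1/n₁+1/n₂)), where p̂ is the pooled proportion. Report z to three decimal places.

z = -1.531

p̂₁ = 464/1990 = 0.23317, p̂₂ = 55/195 = 0.28205.
Pooled p̂ = (464+55)/(1990+195) = 519/2185 = 0.23753.
SE = √(p̂(1−p̂)(1/n₁+1/n₂)) = √(0.23753·0.76247·0.00563072) = √(0.00101977) = 0.03193.
z = (0.23317 − 0.28205)/0.03193 = -0.04888/0.03193 = -1.531.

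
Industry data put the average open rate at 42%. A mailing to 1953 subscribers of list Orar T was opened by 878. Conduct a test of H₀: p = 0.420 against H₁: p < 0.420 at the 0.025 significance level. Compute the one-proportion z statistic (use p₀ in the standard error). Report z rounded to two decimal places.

z = 2.65

p̂ = 878/1953 ≈ 0.44956.
SE = √(p₀(1−p₀)/n) = √(0.2436/1953) = 0.01117.
z = (0.44956 − 0.42)/0.01117 = 0.02956/0.01117 = 2.65.
p-value = P(Z < 2.647) ≈ 0.9959; since p > α = 0.025, fail to reject H₀.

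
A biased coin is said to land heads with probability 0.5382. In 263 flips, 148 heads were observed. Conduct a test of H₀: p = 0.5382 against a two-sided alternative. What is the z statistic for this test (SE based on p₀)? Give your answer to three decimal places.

z = 0.798

p̂ = 148/263 = 0.56274.
SE = √(p₀(1−p₀)/n) = √(0.24854/263) = 0.03074.
z = (0.56274 − 0.5382)/0.03074 = 0.02454/0.03074 = 0.798.
Two-sided p-value ≈ 2·Φ(−0.798) = 0.4248.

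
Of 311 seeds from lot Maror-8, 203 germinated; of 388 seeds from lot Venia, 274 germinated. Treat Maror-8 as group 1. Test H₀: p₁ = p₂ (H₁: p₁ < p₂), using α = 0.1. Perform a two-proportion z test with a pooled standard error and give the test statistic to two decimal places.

z = -1.51

p̂₁ = 203/311 = 0.6527, p̂₂ = 274/388 = 0.7062.
Pooled p̂ = (203+274)/(311+388) = 477/699 = 0.6824.
SE = √(0.216729 × 0.00579275) = 0.0354.
z = (0.6527 − 0.7062)/0.0354 = -0.0535/0.0354 = -1.51.
p-value = P(Z < -1.509) ≈ 0.0657; since p < α = 0.1, reject H₀.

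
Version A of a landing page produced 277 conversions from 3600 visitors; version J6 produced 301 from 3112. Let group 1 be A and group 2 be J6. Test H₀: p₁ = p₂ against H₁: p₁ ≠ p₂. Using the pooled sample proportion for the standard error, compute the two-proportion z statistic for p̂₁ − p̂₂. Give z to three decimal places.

z = -2.880

p̂₁ = 277/3600 = 0.076944, p̂₂ = 301/3112 = 0.096722.
Pooled p̂ = (277+301)/(3600+3112) = 578/6712 = 0.086114.
SE = √(0.0786987 × 0.000599115) = 0.006867.
z = (0.076944 − 0.096722)/0.006867 = -0.019778/0.006867 = -2.880.
Two-sided p-value ≈ 2·Φ(−2.880) = 0.0040.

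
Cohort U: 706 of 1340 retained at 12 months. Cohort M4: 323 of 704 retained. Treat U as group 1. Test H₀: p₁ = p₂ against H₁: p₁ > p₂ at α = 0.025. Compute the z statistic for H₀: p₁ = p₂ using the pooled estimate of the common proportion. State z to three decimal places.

z = 2.924

p̂₁ = 706/1340 ≈ 0.526866, p̂₂ = 323/704 ≈ 0.458807.
Pooled p̂ = (706+323)/(1340+704) = 1029/2044 = 0.503425.
SE = √(0.249988 × 0.00216672) = 0.023273.
z = (0.526866 − 0.458807)/0.023273 = 0.068059/0.023273 = 2.924.
p-value = P(Z > 2.924) ≈ 0.0017. With α = 0.025, reject H₀.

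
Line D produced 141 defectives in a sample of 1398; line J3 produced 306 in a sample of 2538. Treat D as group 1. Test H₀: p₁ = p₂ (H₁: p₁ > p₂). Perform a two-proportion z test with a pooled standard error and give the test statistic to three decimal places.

p̂₁ = 141/1398 ≈ 0.10086, p̂₂ = 306/2538 ≈ 0.12057.
Pooled p̂ = (141+306)/(1398+2538) = 447/3936 = 0.11357.
SE = √(p̂(1−p̂)(1/n₁+1/n₂)) = √(0.11357·0.88643·0.00110932) = √(0.000111675) = 0.01057.
z = (0.10086 − 0.12057)/0.01057 = -0.01971/0.01057 = -1.865.
p-value = P(Z > -1.865) ≈ 0.9689.

z = -1.865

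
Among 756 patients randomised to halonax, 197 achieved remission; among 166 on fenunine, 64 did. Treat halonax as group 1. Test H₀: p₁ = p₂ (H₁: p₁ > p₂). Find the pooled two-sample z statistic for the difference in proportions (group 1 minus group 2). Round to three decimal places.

p̂₁ = 197/756 ≈ 0.26058, p̂₂ = 64/166 ≈ 0.38554.
Pooled p̂ = (197+64)/(756+166) = 261/922 = 0.28308.
SE = √(p̂(1−p̂)(1/n₁+1/n₂)) = √(0.28308·0.71692·0.00734685) = √(0.00149101) = 0.03861.
z = (0.26058 − 0.38554)/0.03861 = -0.12496/0.03861 = -3.236.

z = -3.236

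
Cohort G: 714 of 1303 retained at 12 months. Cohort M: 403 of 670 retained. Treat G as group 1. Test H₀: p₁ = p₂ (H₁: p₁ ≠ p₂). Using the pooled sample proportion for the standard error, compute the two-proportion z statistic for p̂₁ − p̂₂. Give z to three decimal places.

p̂₁ = 714/1303 = 0.54797, p̂₂ = 403/670 = 0.60149.
Pooled p̂ = (714+403)/(1303+670) = 1117/1973 = 0.56614.
SE = √(0.245625 × 0.00226) = 0.02356.
z = (0.54797 − 0.60149)/0.02356 = -0.05352/0.02356 = -2.272.
p-value = 2·P(Z > 2.272) ≈ 0.0231.

z = -2.272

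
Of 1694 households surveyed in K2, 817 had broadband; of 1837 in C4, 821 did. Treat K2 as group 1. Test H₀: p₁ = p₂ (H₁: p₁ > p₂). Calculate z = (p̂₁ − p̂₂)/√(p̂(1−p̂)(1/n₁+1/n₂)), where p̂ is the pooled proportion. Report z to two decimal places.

p̂₁ = 817/1694 = 0.4823, p̂₂ = 821/1837 = 0.4469.
Pooled p̂ = (817+821)/(1694+1837) = 1638/3531 = 0.4639.
SE = √(p̂(1−p̂)(1/n₁+1/n₂)) = √(0.4639·0.5361·0.00113468) = √(0.000282192) = 0.0168.
z = (0.4823 − 0.4469)/0.0168 = 0.0354/0.0168 = 2.11.

z = 2.11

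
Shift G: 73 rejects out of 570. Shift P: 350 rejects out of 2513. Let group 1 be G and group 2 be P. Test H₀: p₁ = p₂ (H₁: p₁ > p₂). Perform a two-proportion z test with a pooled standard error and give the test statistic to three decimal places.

z = -0.702

p̂₁ = 73/570 = 0.12807, p̂₂ = 350/2513 = 0.13928.
Pooled p̂ = (73+350)/(570+2513) = 423/3083 = 0.13720.
SE = √(0.118379 × 0.00215232) = 0.01596.
z = (0.12807 − 0.13928)/0.01596 = -0.01121/0.01596 = -0.702.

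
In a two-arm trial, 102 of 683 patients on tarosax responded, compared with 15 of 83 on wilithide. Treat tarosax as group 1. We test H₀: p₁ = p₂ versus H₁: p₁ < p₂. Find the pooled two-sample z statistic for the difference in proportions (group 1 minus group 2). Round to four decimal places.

p̂₁ = 102/683 ≈ 0.149341, p̂₂ = 15/83 ≈ 0.180723.
Pooled p̂ = (102+15)/(683+83) = 117/766 = 0.152742.
SE = √(p̂(1−p̂)(1/n₁+1/n₂)) = √(0.152742·0.847258·0.0135123) = √(0.00174865) = 0.041817.
z = (0.149341 − 0.180723)/0.041817 = -0.031382/0.041817 = -0.7505.
p-value = P(Z < -0.750) ≈ 0.2265.

z = -0.7505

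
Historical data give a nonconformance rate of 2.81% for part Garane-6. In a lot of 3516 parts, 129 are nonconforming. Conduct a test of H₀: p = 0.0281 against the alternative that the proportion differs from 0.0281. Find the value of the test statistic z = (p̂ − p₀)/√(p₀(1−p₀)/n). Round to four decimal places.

z = 3.0819

p̂ = 129/3516 = 0.03668942.
Standard error under H₀: √(0.0281×0.9719/3516) = 0.00278702.
z = (0.03668942 − 0.0281)/0.00278702 = 0.00858942/0.00278702 = 3.0819.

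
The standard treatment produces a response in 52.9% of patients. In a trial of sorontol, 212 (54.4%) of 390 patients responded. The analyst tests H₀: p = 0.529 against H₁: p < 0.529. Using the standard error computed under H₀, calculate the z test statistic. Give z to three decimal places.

p̂ = 212/390 = 0.54359.
Standard error under H₀: √(0.529×0.471/390) = 0.02528.
z = (0.54359 − 0.529)/0.02528 = 0.01459/0.02528 = 0.577.
p-value = P(Z < 0.577) ≈ 0.7181.

z = 0.577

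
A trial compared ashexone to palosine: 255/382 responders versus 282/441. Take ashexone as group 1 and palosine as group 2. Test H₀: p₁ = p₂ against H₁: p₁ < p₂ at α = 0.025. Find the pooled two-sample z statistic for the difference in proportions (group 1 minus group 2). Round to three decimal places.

z = 0.844

p̂₁ = 255/382 = 0.66754, p̂₂ = 282/441 = 0.63946.
Pooled p̂ = (255+282)/(382+441) = 537/823 = 0.65249.
SE = √(0.226747 × 0.00488537) = 0.03328.
z = (0.66754 − 0.63946)/0.03328 = 0.02808/0.03328 = 0.844.
p-value = P(Z < 0.844) ≈ 0.8006, so at α = 0.025 we fail to reject H₀.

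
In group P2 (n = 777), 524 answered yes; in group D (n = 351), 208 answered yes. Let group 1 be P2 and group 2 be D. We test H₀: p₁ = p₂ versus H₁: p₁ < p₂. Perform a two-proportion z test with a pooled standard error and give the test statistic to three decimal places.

z = 2.665

p̂₁ = 524/777 = 0.674389, p̂₂ = 208/351 = 0.592593.
Pooled p̂ = (524+208)/(777+351) = 732/1128 = 0.648936.
SE = √(0.227818 × 0.004136) = 0.030696.
z = (0.674389 − 0.592593)/0.030696 = 0.081796/0.030696 = 2.665.
p-value = P(Z < 2.665) ≈ 0.9961.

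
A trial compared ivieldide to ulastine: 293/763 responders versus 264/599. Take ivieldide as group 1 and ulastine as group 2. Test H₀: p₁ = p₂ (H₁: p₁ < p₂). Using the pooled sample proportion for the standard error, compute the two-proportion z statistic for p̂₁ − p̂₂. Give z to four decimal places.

p̂₁ = 293/763 = 0.384010, p̂₂ = 264/599 = 0.440735.
Pooled p̂ = (293+264)/(763+599) = 557/1362 = 0.408957.
SE = √(p̂(1−p̂)(1/n₁+1/n₂)) = √(0.408957·0.591043·0.00298007) = √(0.000720315) = 0.026839.
z = (0.384010 − 0.440735)/0.026839 = -0.056725/0.026839 = -2.1135.
p-value = P(Z < -2.114) ≈ 0.0173.

z = -2.1135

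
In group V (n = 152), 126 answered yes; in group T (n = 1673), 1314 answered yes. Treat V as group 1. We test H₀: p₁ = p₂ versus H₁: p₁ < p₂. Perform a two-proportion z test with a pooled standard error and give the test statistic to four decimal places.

p̂₁ = 126/152 ≈ 0.828947, p̂₂ = 1314/1673 ≈ 0.785415.
Pooled p̂ = (126+1314)/(152+1673) = 1440/1825 = 0.789041.
SE = √(0.166455 × 0.00717668) = 0.034563.
z = (0.828947 − 0.785415)/0.034563 = 0.043532/0.034563 = 1.2595.

z = 1.2595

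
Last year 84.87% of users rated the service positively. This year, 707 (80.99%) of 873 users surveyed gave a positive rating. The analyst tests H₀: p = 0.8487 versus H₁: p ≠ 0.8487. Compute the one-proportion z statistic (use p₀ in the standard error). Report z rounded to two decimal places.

p̂ = 707/873 ≈ 0.80985.
Under H₀, SE = √(0.8487·0.1513/873) = √(0.000147089) = 0.01213.
z = (0.80985 − 0.8487)/0.01213 = -0.03885/0.01213 = -3.20.

z = -3.20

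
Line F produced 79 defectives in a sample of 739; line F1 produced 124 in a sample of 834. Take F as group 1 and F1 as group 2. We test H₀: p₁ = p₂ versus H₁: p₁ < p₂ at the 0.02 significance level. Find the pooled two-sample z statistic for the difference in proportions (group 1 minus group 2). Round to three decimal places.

z = -2.467

p̂₁ = 79/739 ≈ 0.106901, p̂₂ = 124/834 ≈ 0.148681.
Pooled p̂ = (79+124)/(739+834) = 203/1573 = 0.129053.
SE = √(0.112398 × 0.00255222) = 0.016937.
z = (0.106901 − 0.148681)/0.016937 = -0.041780/0.016937 = -2.467.
p-value = P(Z < -2.467) ≈ 0.0068. With α = 0.02, reject H₀.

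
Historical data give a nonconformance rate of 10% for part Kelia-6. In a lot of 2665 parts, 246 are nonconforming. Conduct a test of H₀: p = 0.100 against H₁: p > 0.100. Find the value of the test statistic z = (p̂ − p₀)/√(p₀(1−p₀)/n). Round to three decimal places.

z = -1.324

p̂ = 246/2665 ≈ 0.09231.
Under H₀, SE = √(0.1·0.9/2665) = √(3.37711e-05) = 0.00581.
z = (0.09231 − 0.1)/0.00581 = -0.00769/0.00581 = -1.324.
p-value = P(Z > -1.324) ≈ 0.9072.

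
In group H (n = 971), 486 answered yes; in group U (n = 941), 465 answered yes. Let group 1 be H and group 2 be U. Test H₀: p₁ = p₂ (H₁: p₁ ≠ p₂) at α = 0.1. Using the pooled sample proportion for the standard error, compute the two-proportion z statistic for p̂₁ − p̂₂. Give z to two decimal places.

p̂₁ = 486/971 ≈ 0.5005, p̂₂ = 465/941 ≈ 0.4942.
Pooled p̂ = (486+465)/(971+941) = 951/1912 = 0.4974.
SE = √(p̂(1−p̂)(1/n₁+1/n₂)) = √(0.4974·0.5026·0.00209257) = √(0.000523127) = 0.0229.
z = (0.5005 − 0.4942)/0.0229 = 0.0063/0.0229 = 0.28.
p-value = 2·P(Z > 0.278) ≈ 0.7810. With α = 0.1, fail to reject H₀.

z = 0.28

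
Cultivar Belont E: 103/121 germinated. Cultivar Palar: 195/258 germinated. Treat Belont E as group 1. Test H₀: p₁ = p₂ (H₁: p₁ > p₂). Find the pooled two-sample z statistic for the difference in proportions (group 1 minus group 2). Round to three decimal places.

p̂₁ = 103/121 = 0.85124, p̂₂ = 195/258 = 0.75581.
Pooled p̂ = (103+195)/(121+258) = 298/379 = 0.78628.
SE = √(p̂(1−p̂)(1/n₁+1/n₂)) = √(0.78628·0.21372·0.0121404) = √(0.00204013) = 0.04517.
z = (0.85124 − 0.75581)/0.04517 = 0.09543/0.04517 = 2.113.
p-value = P(Z > 2.113) ≈ 0.0173.

z = 2.113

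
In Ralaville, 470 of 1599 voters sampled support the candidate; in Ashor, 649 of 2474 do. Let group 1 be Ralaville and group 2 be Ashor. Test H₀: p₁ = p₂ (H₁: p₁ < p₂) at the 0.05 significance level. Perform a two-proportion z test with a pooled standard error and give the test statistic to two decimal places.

p̂₁ = 470/1599 = 0.2939, p̂₂ = 649/2474 = 0.2623.
Pooled p̂ = (470+649)/(1599+2474) = 1119/4073 = 0.2747.
SE = √(0.199256 × 0.00102959) = 0.0143.
z = (0.2939 − 0.2623)/0.0143 = 0.0316/0.0143 = 2.21.
p-value = P(Z < 2.207) ≈ 0.9863, so at α = 0.05 we fail to reject H₀.

z = 2.21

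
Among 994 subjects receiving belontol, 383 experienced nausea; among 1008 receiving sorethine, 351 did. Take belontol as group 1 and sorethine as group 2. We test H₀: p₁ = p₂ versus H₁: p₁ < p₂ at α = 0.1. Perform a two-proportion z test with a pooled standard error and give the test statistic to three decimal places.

z = 1.722

p̂₁ = 383/994 ≈ 0.38531, p̂₂ = 351/1008 ≈ 0.34821.
Pooled p̂ = (383+351)/(994+1008) = 734/2002 = 0.36663.
SE = √(p̂(1−p̂)(1/n₁+1/n₂)) = √(0.36663·0.63337·0.0019981) = √(0.000463985) = 0.02154.
z = (0.38531 − 0.34821)/0.02154 = 0.03710/0.02154 = 1.722.
p-value = P(Z < 1.722) ≈ 0.9575. With α = 0.1, fail to reject H₀.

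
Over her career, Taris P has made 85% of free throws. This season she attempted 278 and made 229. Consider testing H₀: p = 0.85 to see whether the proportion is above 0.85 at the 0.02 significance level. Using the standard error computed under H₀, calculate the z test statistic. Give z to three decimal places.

z = -1.226

p̂ = 229/278 ≈ 0.82374.
SE = √(p₀(1−p₀)/n) = √(0.1275/278) = 0.02142.
z = (0.82374 − 0.85)/0.02142 = -0.02626/0.02142 = -1.226.
p-value = P(Z > -1.226) ≈ 0.8899, so at α = 0.02 we fail to reject H₀.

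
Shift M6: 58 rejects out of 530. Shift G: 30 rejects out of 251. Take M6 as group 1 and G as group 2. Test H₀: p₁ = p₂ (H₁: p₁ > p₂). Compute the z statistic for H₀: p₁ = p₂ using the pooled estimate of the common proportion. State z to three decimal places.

z = -0.416

p̂₁ = 58/530 ≈ 0.10943, p̂₂ = 30/251 ≈ 0.11952.
Pooled p̂ = (58+30)/(530+251) = 88/781 = 0.11268.
SE = √(0.0999802 × 0.00587086) = 0.02423.
z = (0.10943 − 0.11952)/0.02423 = -0.01009/0.02423 = -0.416.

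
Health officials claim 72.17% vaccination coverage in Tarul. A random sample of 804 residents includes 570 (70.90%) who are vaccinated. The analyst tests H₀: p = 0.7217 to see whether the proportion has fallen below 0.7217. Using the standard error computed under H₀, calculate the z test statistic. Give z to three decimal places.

p̂ = 570/804 ≈ 0.70896.
Under H₀, SE = √(0.7217·0.2783/804) = √(0.000249812) = 0.01581.
z = (0.70896 − 0.7217)/0.01581 = -0.01274/0.01581 = -0.806.
p-value = P(Z < -0.806) ≈ 0.2100.

z = -0.806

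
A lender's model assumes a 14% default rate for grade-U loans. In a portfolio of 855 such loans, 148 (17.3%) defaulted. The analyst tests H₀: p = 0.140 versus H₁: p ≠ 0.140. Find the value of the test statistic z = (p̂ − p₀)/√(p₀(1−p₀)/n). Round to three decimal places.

z = 2.789

p̂ = 148/855 = 0.17310.
SE = √(p₀(1−p₀)/n) = √(0.1204/855) = 0.01187.
z = (0.17310 − 0.14)/0.01187 = 0.03310/0.01187 = 2.789.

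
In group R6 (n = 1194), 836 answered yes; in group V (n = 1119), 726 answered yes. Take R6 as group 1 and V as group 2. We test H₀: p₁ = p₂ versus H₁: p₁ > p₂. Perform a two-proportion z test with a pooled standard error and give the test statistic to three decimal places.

z = 2.637

p̂₁ = 836/1194 ≈ 0.700168, p̂₂ = 726/1119 ≈ 0.648794.
Pooled p̂ = (836+726)/(1194+1119) = 1562/2313 = 0.675313.
SE = √(0.219265 × 0.00173118) = 0.019483.
z = (0.700168 − 0.648794)/0.019483 = 0.051374/0.019483 = 2.637.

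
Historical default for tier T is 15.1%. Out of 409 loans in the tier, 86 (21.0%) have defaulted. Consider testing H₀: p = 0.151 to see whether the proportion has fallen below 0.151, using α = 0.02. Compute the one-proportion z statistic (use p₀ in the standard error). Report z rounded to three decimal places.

p̂ = 86/409 = 0.210269.
SE = √(p₀(1−p₀)/n) = √(0.1282/409) = 0.017704.
z = (0.210269 − 0.151)/0.017704 = 0.059269/0.017704 = 3.348.
p-value = P(Z < 3.348) ≈ 0.9996. With α = 0.02, fail to reject H₀.

z = 3.348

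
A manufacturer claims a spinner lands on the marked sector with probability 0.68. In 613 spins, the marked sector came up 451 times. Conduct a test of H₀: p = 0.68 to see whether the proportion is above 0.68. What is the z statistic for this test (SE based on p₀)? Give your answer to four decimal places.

p̂ = 451/613 ≈ 0.735726.
SE = √(p₀(1−p₀)/n) = √(0.2176/613) = 0.018841.
z = (0.735726 − 0.68)/0.018841 = 0.055726/0.018841 = 2.9577.

z = 2.9577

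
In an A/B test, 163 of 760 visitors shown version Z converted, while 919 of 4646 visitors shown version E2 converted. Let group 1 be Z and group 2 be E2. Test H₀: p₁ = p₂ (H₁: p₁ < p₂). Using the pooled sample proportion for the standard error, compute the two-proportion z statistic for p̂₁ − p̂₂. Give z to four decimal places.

p̂₁ = 163/760 ≈ 0.214474, p̂₂ = 919/4646 ≈ 0.197805.
Pooled p̂ = (163+919)/(760+4646) = 1082/5406 = 0.200148.
SE = √(0.160089 × 0.00153103) = 0.015656.
z = (0.214474 − 0.197805)/0.015656 = 0.016669/0.015656 = 1.0647.
p-value = P(Z < 1.065) ≈ 0.8565.

z = 1.0647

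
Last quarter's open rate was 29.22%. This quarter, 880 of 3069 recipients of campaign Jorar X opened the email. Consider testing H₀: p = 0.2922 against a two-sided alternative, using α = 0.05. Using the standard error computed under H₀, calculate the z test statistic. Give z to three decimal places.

z = -0.665

p̂ = 880/3069 = 0.28674.
SE = √(p₀(1−p₀)/n) = √(0.20682/3069) = 0.00821.
z = (0.28674 − 0.2922)/0.00821 = -0.00546/0.00821 = -0.665.
Two-sided p-value ≈ 2·Φ(−0.665) = 0.5058, so at α = 0.05 we fail to reject H₀.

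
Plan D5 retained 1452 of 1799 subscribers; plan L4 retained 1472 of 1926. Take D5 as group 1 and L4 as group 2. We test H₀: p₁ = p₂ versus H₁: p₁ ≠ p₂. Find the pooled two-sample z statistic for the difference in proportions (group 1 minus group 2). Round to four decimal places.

z = 3.1799

p̂₁ = 1452/1799 = 0.807115, p̂₂ = 1472/1926 = 0.764278.
Pooled p̂ = (1452+1472)/(1799+1926) = 2924/3725 = 0.784966.
SE = √(0.168794 × 0.00107508) = 0.013471.
z = (0.807115 − 0.764278)/0.013471 = 0.042837/0.013471 = 3.1799.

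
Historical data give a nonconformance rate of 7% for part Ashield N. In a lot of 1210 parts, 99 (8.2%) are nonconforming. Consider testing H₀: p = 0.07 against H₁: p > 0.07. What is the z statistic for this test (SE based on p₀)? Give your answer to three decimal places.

p̂ = 99/1210 = 0.081818.
Standard error under H₀: √(0.07×0.93/1210) = 0.007335.
z = (0.081818 − 0.07)/0.007335 = 0.011818/0.007335 = 1.611.

z = 1.611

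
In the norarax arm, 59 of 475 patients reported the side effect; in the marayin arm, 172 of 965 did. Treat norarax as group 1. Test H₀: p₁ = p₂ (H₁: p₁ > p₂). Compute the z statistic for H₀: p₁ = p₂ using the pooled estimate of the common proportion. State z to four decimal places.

z = -2.6266

p̂₁ = 59/475 = 0.1242105, p̂₂ = 172/965 = 0.1782383.
Pooled p̂ = (59+172)/(475+965) = 231/1440 = 0.1604167.
SE = √(0.134683 × 0.00314153) = 0.0205697.
z = (0.1242105 − 0.1782383)/0.0205697 = -0.0540278/0.0205697 = -2.6266.
p-value = P(Z > -2.627) ≈ 0.9957.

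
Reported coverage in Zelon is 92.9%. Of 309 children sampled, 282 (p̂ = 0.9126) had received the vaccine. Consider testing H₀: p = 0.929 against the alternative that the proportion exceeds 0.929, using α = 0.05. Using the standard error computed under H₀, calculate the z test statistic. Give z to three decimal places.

z = -1.121

p̂ = 282/309 ≈ 0.91262.
SE = √(p₀(1−p₀)/n) = √(0.065959/309) = 0.01461.
z = (0.91262 − 0.929)/0.01461 = -0.01638/0.01461 = -1.121.
p-value = P(Z > -1.121) ≈ 0.8689, so at α = 0.05 we fail to reject H₀.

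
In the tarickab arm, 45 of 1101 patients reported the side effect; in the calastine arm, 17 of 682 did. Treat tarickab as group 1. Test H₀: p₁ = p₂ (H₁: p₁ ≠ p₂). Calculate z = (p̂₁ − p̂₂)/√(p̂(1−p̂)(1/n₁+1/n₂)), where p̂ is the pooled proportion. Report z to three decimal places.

z = 1.786

p̂₁ = 45/1101 = 0.040872, p̂₂ = 17/682 = 0.024927.
Pooled p̂ = (45+17)/(1101+682) = 62/1783 = 0.034773.
SE = √(p̂(1−p̂)(1/n₁+1/n₂)) = √(0.034773·0.965227·0.00237454) = √(7.96984e-05) = 0.008927.
z = (0.040872 − 0.024927)/0.008927 = 0.015945/0.008927 = 1.786.
p-value = 2·P(Z > 1.786) ≈ 0.0741.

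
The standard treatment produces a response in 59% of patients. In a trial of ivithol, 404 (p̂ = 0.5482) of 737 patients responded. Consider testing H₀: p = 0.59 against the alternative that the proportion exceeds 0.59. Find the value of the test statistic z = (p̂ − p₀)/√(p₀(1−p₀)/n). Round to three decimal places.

p̂ = 404/737 = 0.548168.
Standard error under H₀: √(0.59×0.41/737) = 0.018117.
z = (0.548168 − 0.59)/0.018117 = -0.041832/0.018117 = -2.309.
p-value = P(Z > -2.309) ≈ 0.9895.

z = -2.309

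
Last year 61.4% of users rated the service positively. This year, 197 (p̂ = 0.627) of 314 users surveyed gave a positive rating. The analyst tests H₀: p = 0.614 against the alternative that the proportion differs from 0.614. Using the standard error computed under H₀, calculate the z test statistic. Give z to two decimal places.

z = 0.49

p̂ = 197/314 ≈ 0.6274.
Standard error under H₀: √(0.614×0.386/314) = 0.0275.
z = (0.6274 − 0.614)/0.0275 = 0.0134/0.0275 = 0.49.
p-value = 2·P(Z > 0.487) ≈ 0.6260.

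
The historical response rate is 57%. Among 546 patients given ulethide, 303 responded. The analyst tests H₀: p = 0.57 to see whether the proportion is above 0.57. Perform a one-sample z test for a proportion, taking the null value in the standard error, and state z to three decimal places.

z = -0.711

p̂ = 303/546 ≈ 0.554945.
Standard error under H₀: √(0.57×0.43/546) = 0.021187.
z = (0.554945 − 0.57)/0.021187 = -0.015055/0.021187 = -0.711.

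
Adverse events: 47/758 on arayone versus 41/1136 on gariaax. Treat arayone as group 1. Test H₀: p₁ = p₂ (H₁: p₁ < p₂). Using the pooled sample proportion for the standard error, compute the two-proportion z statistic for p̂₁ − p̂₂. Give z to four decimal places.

p̂₁ = 47/758 ≈ 0.0620053, p̂₂ = 41/1136 ≈ 0.0360915.
Pooled p̂ = (47+41)/(758+1136) = 88/1894 = 0.0464625.
SE = √(p̂(1−p̂)(1/n₁+1/n₂)) = √(0.0464625·0.9535375·0.00219954) = √(9.7448e-05) = 0.0098716.
z = (0.0620053 − 0.0360915)/0.0098716 = 0.0259138/0.0098716 = 2.6251.
p-value = P(Z < 2.625) ≈ 0.9957.

z = 2.6251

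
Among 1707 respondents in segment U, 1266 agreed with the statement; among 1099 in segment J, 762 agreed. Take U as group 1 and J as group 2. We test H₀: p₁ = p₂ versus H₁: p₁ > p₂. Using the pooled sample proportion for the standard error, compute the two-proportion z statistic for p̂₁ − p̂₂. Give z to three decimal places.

z = 2.790

p̂₁ = 1266/1707 = 0.74165, p̂₂ = 762/1099 = 0.69336.
Pooled p̂ = (1266+762)/(1707+1099) = 2028/2806 = 0.72274.
SE = √(p̂(1−p̂)(1/n₁+1/n₂)) = √(0.72274·0.27726·0.00149574) = √(0.000299729) = 0.01731.
z = (0.74165 − 0.69336)/0.01731 = 0.04829/0.01731 = 2.790.
p-value = P(Z > 2.790) ≈ 0.0026.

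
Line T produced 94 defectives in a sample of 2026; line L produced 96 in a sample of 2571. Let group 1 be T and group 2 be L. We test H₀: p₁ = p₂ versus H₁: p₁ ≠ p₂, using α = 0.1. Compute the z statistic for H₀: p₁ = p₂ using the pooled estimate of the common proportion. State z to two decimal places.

z = 1.53

p̂₁ = 94/2026 = 0.04640, p̂₂ = 96/2571 = 0.03734.
Pooled p̂ = (94+96)/(2026+2571) = 190/4597 = 0.04133.
SE = √(p̂(1−p̂)(1/n₁+1/n₂)) = √(0.04133·0.95867·0.000882537) = √(3.49688e-05) = 0.00591.
z = (0.04640 − 0.03734)/0.00591 = 0.00906/0.00591 = 1.53.
Two-sided p-value ≈ 2·Φ(−1.532) = 0.1256; since p > α = 0.1, fail to reject H₀.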